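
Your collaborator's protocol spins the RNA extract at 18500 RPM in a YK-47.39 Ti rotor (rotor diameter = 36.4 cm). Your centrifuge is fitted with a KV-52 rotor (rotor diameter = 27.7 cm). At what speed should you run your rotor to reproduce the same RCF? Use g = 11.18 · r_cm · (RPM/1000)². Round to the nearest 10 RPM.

Original rotor: r = 36.4 / 2 = 18.2 cm
RCF_original = 11.18 × 18.2 × (18.5)² = 11.18 × 18.2 × 342.25 ≈ 69,639.7 × g
Your rotor: r = 27.7 / 2 = 13.85 cm
69,639.7 = 11.18 × 13.85 × (N/1000)²
(N/1000)² = 69,639.7 / 154.843 = 449.7439
N = 1000 × √449.7439 ≈ 21,207.2

21210 RPM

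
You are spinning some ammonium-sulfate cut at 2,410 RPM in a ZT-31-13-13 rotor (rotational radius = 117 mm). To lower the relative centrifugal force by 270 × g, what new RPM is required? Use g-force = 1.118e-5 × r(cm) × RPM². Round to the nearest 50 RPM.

≈ 1950 RPM

r = 117 mm = 11.7 cm
Current RCF = 1.118 × 10⁻⁵ × 11.7 × (2410)² = 1.118 × 10⁻⁵ × 11.7 × 5,808,100 ≈ 759.7 × g
Target RCF = 759.7 − 270 = 489.7 × g
N² = 489.7 / (13.0806 × 10⁻⁵) = 3,743,712
N ≈ √3,743,712 ≈ 1,934.9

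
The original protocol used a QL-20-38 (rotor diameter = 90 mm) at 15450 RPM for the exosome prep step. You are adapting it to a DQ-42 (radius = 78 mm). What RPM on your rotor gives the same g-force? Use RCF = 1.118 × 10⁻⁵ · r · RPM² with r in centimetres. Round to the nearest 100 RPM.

≈ 11700 RPM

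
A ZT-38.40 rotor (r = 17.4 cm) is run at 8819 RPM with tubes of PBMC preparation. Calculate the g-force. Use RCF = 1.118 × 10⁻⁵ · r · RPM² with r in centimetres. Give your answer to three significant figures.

RCF ≈ 15100 x g

RCF = 1.118 × 10⁻⁵ × 17.4 × (8819)² = 1.118 × 10⁻⁵ × 17.4 × 77,774,761 ≈ 15,129.7 × g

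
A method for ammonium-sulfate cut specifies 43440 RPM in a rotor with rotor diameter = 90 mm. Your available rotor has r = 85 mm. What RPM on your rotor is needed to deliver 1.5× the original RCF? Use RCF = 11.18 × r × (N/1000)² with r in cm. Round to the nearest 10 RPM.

Original rotor: r = 90 mm / 2 = 45 mm = 4.5 cm
RCF = 11.18 × r × (N/1000)²
RCF_original = 11.18 × 4.5 × (43.44)² = 11.18 × 4.5 × 1,887.0336 ≈ 94,936.7 × g
Target RCF = 1.5 × 94,936.7 ≈ 142,405 × g
Your rotor: r = 85 mm = 8.5 cm
142,405 = 11.18 × 8.5 × (N/1000)²
(N/1000)² = 142,405 / 95.03 = 1498.527
N = 1000 × √1498.527 ≈ 38,710.8

38710 RPM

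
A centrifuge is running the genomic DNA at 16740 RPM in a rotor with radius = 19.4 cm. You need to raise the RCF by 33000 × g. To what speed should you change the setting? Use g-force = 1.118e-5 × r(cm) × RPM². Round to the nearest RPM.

Current RCF = 1.118 × 10⁻⁵ × 19.4 × (16740)² = 1.118 × 10⁻⁵ × 19.4 × 280,227,600 ≈ 60,779.1 × g
Target RCF = 60,779.1 + 33,000 = 93,779.1 × g
N² = 93,779.1 / (21.6892 × 10⁻⁵) = 432,376,943
N ≈ √432,376,943 ≈ 20,793.7

N₂ ≈ 20794 RPM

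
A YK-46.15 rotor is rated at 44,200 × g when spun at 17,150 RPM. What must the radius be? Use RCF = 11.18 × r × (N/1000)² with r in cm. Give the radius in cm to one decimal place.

44200 = 11.18 × r × (17.15)²
r = 44200 / (11.18 × 294.1225) = 44200 / 3288.29 ≈ 13.442 cm

r ≈ 13.4 cm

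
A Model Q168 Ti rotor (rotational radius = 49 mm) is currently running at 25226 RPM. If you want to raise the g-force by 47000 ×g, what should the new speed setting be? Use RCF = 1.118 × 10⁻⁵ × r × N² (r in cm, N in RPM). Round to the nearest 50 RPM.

38650 RPM

r = 49 mm = 4.9 cm
Current RCF = 1.118 × 10⁻⁵ × 4.9 × (25226)² = 1.118 × 10⁻⁵ × 4.9 × 636,351,076 ≈ 34,860.6 × g
Target RCF = 34,860.6 + 47,000 = 81,860.6 × g
N² = 81,860.6 / (5.4782 × 10⁻⁵) = 1,494,297,397
N ≈ √1,494,297,397 ≈ 38,656.1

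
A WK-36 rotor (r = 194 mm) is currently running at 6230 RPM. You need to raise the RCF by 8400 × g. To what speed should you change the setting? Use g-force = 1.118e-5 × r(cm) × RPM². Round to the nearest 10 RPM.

≈ 8810 RPM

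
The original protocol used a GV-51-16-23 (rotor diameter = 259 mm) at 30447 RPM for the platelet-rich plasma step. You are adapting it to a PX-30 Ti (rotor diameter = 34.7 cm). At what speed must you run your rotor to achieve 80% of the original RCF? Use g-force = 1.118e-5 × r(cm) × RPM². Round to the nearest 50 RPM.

≈ 23550 RPM

Original rotor: r = 259 mm / 2 = 129.5 mm = 12.95 cm
RCF = 1.118 × 10⁻⁵ × r × N²
RCF_original = 1.118 × 10⁻⁵ × 12.95 × (30447)² = 1.118 × 10⁻⁵ × 12.95 × 927,019,809 ≈ 134,214.9 × g
Target RCF = 0.8 × 134,214.9 ≈ 107,371.9 × g
Your rotor: r = 34.7 / 2 = 17.35 cm
107,371.9 = 1.118 × 10⁻⁵ × 17.35 × N²
N² = 107,371.9 / (19.3973 × 10⁻⁵) = 553,540,441
N ≈ √553,540,441 ≈ 23,527.4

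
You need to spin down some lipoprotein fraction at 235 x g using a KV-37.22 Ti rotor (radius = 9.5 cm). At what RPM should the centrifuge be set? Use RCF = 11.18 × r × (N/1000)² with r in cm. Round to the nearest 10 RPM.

235 = 11.18 × 9.5 × (N/1000)²
(N/1000)² = 235 / 106.21 = 2.212598
N = 1000 × √2.212598 ≈ 1,487.5

1490 RPM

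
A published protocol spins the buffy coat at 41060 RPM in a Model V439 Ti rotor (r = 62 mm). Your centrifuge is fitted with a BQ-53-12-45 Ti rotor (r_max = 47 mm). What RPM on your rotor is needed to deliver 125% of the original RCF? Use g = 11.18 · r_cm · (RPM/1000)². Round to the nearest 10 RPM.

Original rotor: r = 62 mm = 6.2 cm
RCF_original = 11.18 × 6.2 × (41.06)² = 11.18 × 6.2 × 1,685.9236 ≈ 116,861.5 × g
Target RCF = 1.25 × 116,861.5 ≈ 146,076.9 × g
Your rotor: r = 47 mm = 4.7 cm
146,076.9 = 11.18 × 4.7 × (N/1000)²
(N/1000)² = 146,076.9 / 52.546 = 2779.981
N = 1000 × √2779.981 ≈ 52,725.5

≈ 52730 RPM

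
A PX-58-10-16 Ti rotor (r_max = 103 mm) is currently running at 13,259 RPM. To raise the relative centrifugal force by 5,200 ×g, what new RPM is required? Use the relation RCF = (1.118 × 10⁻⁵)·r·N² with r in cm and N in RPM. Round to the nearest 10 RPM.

r = 103 mm = 10.3 cm
Current RCF = 1.118 × 10⁻⁵ × 10.3 × (13259)² = 1.118 × 10⁻⁵ × 10.3 × 175,801,081 ≈ 20,244.2 × g
Target RCF = 20,244.2 + 5,200 = 25,444.2 × g
N² = 25,444.2 / (11.5154 × 10⁻⁵) = 220,958,021
N ≈ √220,958,021 ≈ 14,864.7

N₂ ≈ 14860 RPM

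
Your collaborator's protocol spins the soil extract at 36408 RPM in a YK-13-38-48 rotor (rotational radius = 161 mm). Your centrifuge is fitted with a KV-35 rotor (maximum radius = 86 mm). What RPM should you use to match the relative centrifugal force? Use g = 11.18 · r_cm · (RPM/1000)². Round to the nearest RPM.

≈ 49815 RPM

Original rotor: r = 161 mm = 16.1 cm
RCF = 11.18 × r × (N/1000)²
RCF_original = 11.18 × 16.1 × (36.408)² = 11.18 × 16.1 × 1,325.542464 ≈ 238,595 × g
Your rotor: r = 86 mm = 8.6 cm
238,595 = 11.18 × 8.6 × (N/1000)²
(N/1000)² = 238,595 / 96.148 = 2481.539
N = 1000 × √2481.539 ≈ 49,815.0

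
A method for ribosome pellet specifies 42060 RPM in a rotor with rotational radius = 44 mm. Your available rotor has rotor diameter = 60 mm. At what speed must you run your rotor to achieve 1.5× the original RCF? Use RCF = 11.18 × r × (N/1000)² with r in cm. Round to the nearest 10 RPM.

62390 RPM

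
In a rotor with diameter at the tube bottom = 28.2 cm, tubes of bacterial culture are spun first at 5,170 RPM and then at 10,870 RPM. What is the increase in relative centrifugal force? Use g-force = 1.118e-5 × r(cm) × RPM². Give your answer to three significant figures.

≈ 14400 g

r = 28.2 / 2 = 14.1 cm
RCF₁ = 1.118 × 10⁻⁵ × 14.1 × (5170)² = 1.118 × 10⁻⁵ × 14.1 × 26,728,900 ≈ 4,213.5 × g
RCF₂ = 1.118 × 10⁻⁵ × 14.1 × (10870)² = 1.118 × 10⁻⁵ × 14.1 × 118,156,900 ≈ 18,626 × g
Increase = 18,626 − 4,213.5 = 14,412.5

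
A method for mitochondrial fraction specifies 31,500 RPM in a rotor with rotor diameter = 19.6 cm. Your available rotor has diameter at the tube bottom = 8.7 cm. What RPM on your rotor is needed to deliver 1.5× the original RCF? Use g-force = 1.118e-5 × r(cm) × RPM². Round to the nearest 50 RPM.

≈ 57900 RPM

Original rotor: r = 19.6 / 2 = 9.8 cm
RCF_original = 1.118 × 10⁻⁵ × 9.8 × (31500)² = 1.118 × 10⁻⁵ × 9.8 × 992,250,000 ≈ 108,714.9 × g
Target RCF = 1.5 × 108,714.9 ≈ 163,072.3 × g
Your rotor: r = 8.7 / 2 = 4.35 cm
163,072.3 = 1.118 × 10⁻⁵ × 4.35 × N²
N² = 163,072.3 / (4.8633 × 10⁻⁵) = 3,353,120,309
N ≈ √3,353,120,309 ≈ 57,906.1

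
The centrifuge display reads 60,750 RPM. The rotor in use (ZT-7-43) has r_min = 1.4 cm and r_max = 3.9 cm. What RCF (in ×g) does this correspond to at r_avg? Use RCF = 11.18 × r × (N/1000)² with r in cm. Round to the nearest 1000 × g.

r_avg = (1.4 + 3.9) / 2 = 2.65 cm
RCF = 11.18 × r × (N/1000)²
RCF = 11.18 × 2.65 × (60.75)² = 11.18 × 2.65 × 3,690.5625 ≈ 109,340.3 × g

109000 ×g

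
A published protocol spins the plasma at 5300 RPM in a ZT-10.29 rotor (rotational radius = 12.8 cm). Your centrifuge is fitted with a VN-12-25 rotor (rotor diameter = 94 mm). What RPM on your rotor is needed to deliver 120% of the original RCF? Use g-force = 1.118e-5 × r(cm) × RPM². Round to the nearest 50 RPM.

RCF = 1.118 × 10⁻⁵ × r × N²
RCF_original = 1.118 × 10⁻⁵ × 12.8 × (5300)² = 1.118 × 10⁻⁵ × 12.8 × 28,090,000 ≈ 4,019.8 × g
Target RCF = 1.2 × 4,019.8 ≈ 4,823.8 × g
Your rotor: r = 94 mm / 2 = 47 mm = 4.7 cm
4,823.8 = 1.118 × 10⁻⁵ × 4.7 × N²
N² = 4,823.8 / (5.2546 × 10⁻⁵) = 91,801,469
N ≈ √91,801,469 ≈ 9,581.3

9600 RPM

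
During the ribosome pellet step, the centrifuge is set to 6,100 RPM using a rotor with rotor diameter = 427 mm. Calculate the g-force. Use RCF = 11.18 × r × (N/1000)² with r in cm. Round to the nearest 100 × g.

r = 427 mm / 2 = 213.5 mm = 21.35 cm
RCF = 11.18 × 21.35 × (6.1)² = 11.18 × 21.35 × 37.21 ≈ 8,881.8 × g

8900 ×g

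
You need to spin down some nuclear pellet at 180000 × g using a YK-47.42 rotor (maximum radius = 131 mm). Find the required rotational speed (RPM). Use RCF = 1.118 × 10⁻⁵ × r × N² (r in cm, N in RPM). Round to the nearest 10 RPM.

35060 RPM

r = 131 mm = 13.1 cm
RCF = 1.118 × 10⁻⁵ × r × N²
180,000 = 1.118 × 10⁻⁵ × 13.1 × N²
N² = 180,000 / (14.6458 × 10⁻⁵) = 1,229,021,289
N ≈ √1,229,021,289 ≈ 35,057.4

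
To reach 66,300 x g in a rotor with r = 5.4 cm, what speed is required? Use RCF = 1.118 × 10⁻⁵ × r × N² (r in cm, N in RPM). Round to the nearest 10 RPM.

33140 RPM

66,300 = 1.118 × 10⁻⁵ × 5.4 × N²
N² = 66,300 / (6.0372 × 10⁻⁵) = 1,098,191,214
N ≈ √1,098,191,214 ≈ 33,139.0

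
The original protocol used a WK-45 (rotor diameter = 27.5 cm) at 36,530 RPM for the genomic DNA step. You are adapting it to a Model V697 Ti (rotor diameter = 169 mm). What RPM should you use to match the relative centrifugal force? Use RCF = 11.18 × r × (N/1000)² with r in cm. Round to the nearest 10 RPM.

46600 RPM

Original rotor: r = 27.5 / 2 = 13.75 cm
RCF = 11.18 × r × (N/1000)²
RCF_original = 11.18 × 13.75 × (36.53)² = 11.18 × 13.75 × 1,334.4409 ≈ 205,136.9 × g
Your rotor: r = 169 mm / 2 = 84.5 mm = 8.45 cm
205,136.9 = 11.18 × 8.45 × (N/1000)²
(N/1000)² = 205,136.9 / 94.471 = 2171.427
N = 1000 × √2171.427 ≈ 46,598.6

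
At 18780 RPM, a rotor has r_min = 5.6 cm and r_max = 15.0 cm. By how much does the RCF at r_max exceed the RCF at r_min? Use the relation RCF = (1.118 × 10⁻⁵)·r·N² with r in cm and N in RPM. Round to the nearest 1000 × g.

ΔRCF = 1.118 × 10⁻⁵ × (r_max − r_min) × N² = 1.118 × 10⁻⁵ × 9.4 × 352,688,400 ≈ 37,064.7

≈ 37000 × g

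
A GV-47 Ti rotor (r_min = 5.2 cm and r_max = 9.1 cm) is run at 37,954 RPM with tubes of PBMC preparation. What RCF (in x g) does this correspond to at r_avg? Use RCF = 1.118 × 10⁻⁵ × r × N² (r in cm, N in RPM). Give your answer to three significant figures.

≈ 115000 x g

r_avg = (5.2 + 9.1) / 2 = 7.15 cm
RCF = 1.118 × 10⁻⁵ × 7.15 × (37954)² = 1.118 × 10⁻⁵ × 7.15 × 1,440,506,116 ≈ 115,149.7 × g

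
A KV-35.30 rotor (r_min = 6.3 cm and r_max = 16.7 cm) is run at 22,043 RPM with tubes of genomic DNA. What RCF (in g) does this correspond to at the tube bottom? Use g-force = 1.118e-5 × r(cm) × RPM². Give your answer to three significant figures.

Use r_max = 16.7 cm.
RCF = 1.118 × 10⁻⁵ × 16.7 × (22043)² = 1.118 × 10⁻⁵ × 16.7 × 485,893,849 ≈ 90,719.3 × g

RCF ≈ 90700 g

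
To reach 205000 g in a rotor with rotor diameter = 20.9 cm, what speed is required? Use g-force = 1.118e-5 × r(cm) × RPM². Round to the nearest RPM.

41889 RPM

r = 20.9 / 2 = 10.45 cm
RCF = 1.118 × 10⁻⁵ × r × N²
205,000 = 1.118 × 10⁻⁵ × 10.45 × N²
N² = 205,000 / (11.6831 × 10⁻⁵) = 1,754,671,277
N ≈ √1,754,671,277 ≈ 41,888.8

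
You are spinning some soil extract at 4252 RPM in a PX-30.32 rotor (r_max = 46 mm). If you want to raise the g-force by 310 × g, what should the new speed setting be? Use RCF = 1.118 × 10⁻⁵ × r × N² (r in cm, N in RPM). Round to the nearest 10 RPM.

N₂ ≈ 4910 RPM

r = 46 mm = 4.6 cm
Current RCF = 1.118 × 10⁻⁵ × 4.6 × (4252)² = 1.118 × 10⁻⁵ × 4.6 × 18,079,504 ≈ 929.8 × g
Target RCF = 929.8 + 310 = 1,239.8 × g
N² = 1,239.8 / (5.1428 × 10⁻⁵) = 24,107,490
N ≈ √24,107,490 ≈ 4,909.9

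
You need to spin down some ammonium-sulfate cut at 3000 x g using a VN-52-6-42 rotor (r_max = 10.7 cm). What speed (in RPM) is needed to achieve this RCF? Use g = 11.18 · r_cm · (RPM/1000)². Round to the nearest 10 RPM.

3,000 = 11.18 × 10.7 × (N/1000)²
(N/1000)² = 3,000 / 119.626 = 25.07816
N = 1000 × √25.07816 ≈ 5,007.8

5010 RPM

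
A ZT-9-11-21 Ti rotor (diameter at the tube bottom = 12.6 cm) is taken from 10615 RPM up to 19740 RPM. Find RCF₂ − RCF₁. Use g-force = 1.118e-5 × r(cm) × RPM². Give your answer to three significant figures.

≈ 19500 x g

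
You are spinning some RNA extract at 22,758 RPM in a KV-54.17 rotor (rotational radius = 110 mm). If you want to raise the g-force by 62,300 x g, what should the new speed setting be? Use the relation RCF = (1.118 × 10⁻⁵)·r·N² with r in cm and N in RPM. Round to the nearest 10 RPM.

32010 RPM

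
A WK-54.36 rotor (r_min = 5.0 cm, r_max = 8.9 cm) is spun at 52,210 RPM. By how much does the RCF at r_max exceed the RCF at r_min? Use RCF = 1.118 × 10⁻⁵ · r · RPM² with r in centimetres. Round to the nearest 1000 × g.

119000 g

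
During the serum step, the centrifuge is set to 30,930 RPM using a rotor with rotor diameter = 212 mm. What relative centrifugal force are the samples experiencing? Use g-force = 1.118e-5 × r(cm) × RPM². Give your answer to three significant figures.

r = 212 mm / 2 = 106 mm = 10.6 cm
RCF = 1.118 × 10⁻⁵ × r × N²
RCF = 1.118 × 10⁻⁵ × 10.6 × (30930)² = 1.118 × 10⁻⁵ × 10.6 × 956,664,900 ≈ 113,372.4 × g

113000 x g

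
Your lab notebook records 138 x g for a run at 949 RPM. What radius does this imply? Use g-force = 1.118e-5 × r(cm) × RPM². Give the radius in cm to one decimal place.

r ≈ 13.7 cm

138 = 1.118 × 10⁻⁵ × r × (949)²
r = 138 / (1.118 × 10⁻⁵ × 900,601) = 138 / 10.06872 ≈ 13.706 cm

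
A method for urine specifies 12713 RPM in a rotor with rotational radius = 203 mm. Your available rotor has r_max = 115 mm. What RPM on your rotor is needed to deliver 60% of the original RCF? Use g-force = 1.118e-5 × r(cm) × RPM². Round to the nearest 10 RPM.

≈ 13080 RPM

Original rotor: r = 203 mm = 20.3 cm
RCF_original = 1.118 × 10⁻⁵ × 20.3 × (12713)² = 1.118 × 10⁻⁵ × 20.3 × 161,620,369 ≈ 36,680.4 × g
Target RCF = 0.6 × 36,680.4 ≈ 22,008.2 × g
Your rotor: r = 115 mm = 11.5 cm
22,008.2 = 1.118 × 10⁻⁵ × 11.5 × N²
N² = 22,008.2 / (12.857 × 10⁻⁵) = 171,176,791
N ≈ √171,176,791 ≈ 13,083.5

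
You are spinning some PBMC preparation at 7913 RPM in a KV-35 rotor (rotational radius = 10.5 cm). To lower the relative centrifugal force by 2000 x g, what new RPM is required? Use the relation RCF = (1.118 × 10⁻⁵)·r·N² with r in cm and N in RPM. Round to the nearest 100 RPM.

6800 RPM

Current RCF = 1.118 × 10⁻⁵ × 10.5 × (7913)² = 1.118 × 10⁻⁵ × 10.5 × 62,615,569 ≈ 7,350.4 × g
Target RCF = 7,350.4 − 2,000 = 5,350.4 × g
N² = 5,350.4 / (11.739 × 10⁻⁵) = 45,577,988
N ≈ √45,577,988 ≈ 6,751.1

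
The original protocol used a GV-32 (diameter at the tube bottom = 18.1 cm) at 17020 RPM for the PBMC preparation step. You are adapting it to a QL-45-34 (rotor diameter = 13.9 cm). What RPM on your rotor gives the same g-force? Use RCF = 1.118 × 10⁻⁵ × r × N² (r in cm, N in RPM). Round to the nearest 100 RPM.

Original rotor: r = 18.1 / 2 = 9.05 cm
RCF_original = 1.118 × 10⁻⁵ × 9.05 × (17020)² = 1.118 × 10⁻⁵ × 9.05 × 289,680,400 ≈ 29,309.6 × g
Your rotor: r = 13.9 / 2 = 6.95 cm
29,309.6 = 1.118 × 10⁻⁵ × 6.95 × N²
N² = 29,309.6 / (7.7701 × 10⁻⁵) = 377,210,075
N ≈ √377,210,075 ≈ 19,421.9

19400 RPM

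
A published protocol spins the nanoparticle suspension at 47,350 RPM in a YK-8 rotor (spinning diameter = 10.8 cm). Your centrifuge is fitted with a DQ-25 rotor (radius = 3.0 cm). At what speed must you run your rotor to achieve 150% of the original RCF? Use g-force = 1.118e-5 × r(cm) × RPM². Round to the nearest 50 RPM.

77800 RPM

Original rotor: r = 10.8 / 2 = 5.4 cm
RCF_original = 1.118 × 10⁻⁵ × 5.4 × (47350)² = 1.118 × 10⁻⁵ × 5.4 × 2,242,022,500 ≈ 135,355.4 × g
Target RCF = 1.5 × 135,355.4 ≈ 203,033.1 × g
203,033.1 = 1.118 × 10⁻⁵ × 3 × N²
N² = 203,033.1 / (3.354 × 10⁻⁵) = 6,053,461,538
N ≈ √6,053,461,538 ≈ 77,804.0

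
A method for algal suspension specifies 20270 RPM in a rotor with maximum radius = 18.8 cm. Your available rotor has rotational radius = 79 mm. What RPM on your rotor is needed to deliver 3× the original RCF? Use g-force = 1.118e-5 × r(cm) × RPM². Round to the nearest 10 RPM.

RCF = 1.118 × 10⁻⁵ × r × N²
RCF_original = 1.118 × 10⁻⁵ × 18.8 × (20270)² = 1.118 × 10⁻⁵ × 18.8 × 410,872,900 ≈ 86,358.9 × g
Target RCF = 3 × 86,358.9 ≈ 259,076.7 × g
Your rotor: r = 79 mm = 7.9 cm
259,076.7 = 1.118 × 10⁻⁵ × 7.9 × N²
N² = 259,076.7 / (8.8322 × 10⁻⁵) = 2,933,320,124
N ≈ √2,933,320,124 ≈ 54,160.1

≈ 54160 RPM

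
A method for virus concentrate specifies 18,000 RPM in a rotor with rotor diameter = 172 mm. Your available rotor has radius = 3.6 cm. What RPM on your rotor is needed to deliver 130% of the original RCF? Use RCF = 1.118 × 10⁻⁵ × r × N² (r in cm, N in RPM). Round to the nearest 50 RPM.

Original rotor: r = 172 mm / 2 = 86 mm = 8.6 cm
RCF = 1.118 × 10⁻⁵ × r × N²
RCF_original = 1.118 × 10⁻⁵ × 8.6 × (18000)² = 1.118 × 10⁻⁵ × 8.6 × 324,000,000 ≈ 31,152 × g
Target RCF = 1.3 × 31,152 ≈ 40,497.6 × g
40,497.6 = 1.118 × 10⁻⁵ × 3.6 × N²
N² = 40,497.6 / (4.0248 × 10⁻⁵) = 1,006,201,550
N ≈ √1,006,201,550 ≈ 31,720.7

≈ 31700 RPM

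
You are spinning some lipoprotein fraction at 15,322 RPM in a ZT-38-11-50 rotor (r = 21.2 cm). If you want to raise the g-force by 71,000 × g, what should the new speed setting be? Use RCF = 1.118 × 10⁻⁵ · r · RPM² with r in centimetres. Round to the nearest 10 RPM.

Current RCF = 1.118 × 10⁻⁵ × 21.2 × (15322)² = 1.118 × 10⁻⁵ × 21.2 × 234,763,684 ≈ 55,642.7 × g
Target RCF = 55,642.7 + 71,000 = 126,642.7 × g
N² = 126,642.7 / (23.7016 × 10⁻⁵) = 534,321,312
N ≈ √534,321,312 ≈ 23,115.4

N₂ ≈ 23120 RPM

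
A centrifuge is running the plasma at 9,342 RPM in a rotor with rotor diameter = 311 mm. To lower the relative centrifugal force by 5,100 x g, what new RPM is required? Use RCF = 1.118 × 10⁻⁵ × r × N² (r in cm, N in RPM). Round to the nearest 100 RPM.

N₂ ≈ 7600 RPM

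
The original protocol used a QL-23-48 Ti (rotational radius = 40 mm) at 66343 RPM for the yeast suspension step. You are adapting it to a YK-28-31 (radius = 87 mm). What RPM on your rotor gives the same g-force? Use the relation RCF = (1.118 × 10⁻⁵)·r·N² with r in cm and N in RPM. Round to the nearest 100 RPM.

≈ 45000 RPM

Original rotor: r = 40 mm = 4.0 cm
RCF_original = 1.118 × 10⁻⁵ × 4 × (66343)² = 1.118 × 10⁻⁵ × 4 × 4,401,393,649 ≈ 196,830.3 × g
Your rotor: r = 87 mm = 8.7 cm
196,830.3 = 1.118 × 10⁻⁵ × 8.7 × N²
N² = 196,830.3 / (9.7266 × 10⁻⁵) = 2,023,629,017
N ≈ √2,023,629,017 ≈ 44,984.8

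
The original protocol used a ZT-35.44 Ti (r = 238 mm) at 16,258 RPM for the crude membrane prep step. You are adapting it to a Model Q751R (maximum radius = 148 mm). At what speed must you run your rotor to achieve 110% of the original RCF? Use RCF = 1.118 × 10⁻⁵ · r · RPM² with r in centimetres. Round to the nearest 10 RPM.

21620 RPM

Original rotor: r = 238 mm = 23.8 cm
RCF_original = 1.118 × 10⁻⁵ × 23.8 × (16258)² = 1.118 × 10⁻⁵ × 23.8 × 264,322,564 ≈ 70,332 × g
Target RCF = 1.1 × 70,332 ≈ 77,365.2 × g
Your rotor: r = 148 mm = 14.8 cm
77,365.2 = 1.118 × 10⁻⁵ × 14.8 × N²
N² = 77,365.2 / (16.5464 × 10⁻⁵) = 467,565,150
N ≈ √467,565,150 ≈ 21,623.3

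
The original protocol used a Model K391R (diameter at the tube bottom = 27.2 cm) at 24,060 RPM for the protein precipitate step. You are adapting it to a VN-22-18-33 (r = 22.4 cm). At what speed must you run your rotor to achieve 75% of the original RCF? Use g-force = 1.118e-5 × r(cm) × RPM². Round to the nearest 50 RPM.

Original rotor: r = 27.2 / 2 = 13.6 cm
RCF = 1.118 × 10⁻⁵ × r × N²
RCF_original = 1.118 × 10⁻⁵ × 13.6 × (24060)² = 1.118 × 10⁻⁵ × 13.6 × 578,883,600 ≈ 88,018.1 × g
Target RCF = 0.75 × 88,018.1 ≈ 66,013.6 × g
66,013.6 = 1.118 × 10⁻⁵ × 22.4 × N²
N² = 66,013.6 / (25.0432 × 10⁻⁵) = 263,598,901
N ≈ √263,598,901 ≈ 16,235.7

≈ 16250 RPM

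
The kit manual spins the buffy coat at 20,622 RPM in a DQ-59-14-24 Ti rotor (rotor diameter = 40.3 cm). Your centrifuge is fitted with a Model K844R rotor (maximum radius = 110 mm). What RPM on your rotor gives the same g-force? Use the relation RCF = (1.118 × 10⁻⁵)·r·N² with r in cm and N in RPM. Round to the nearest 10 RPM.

≈ 27910 RPM

Original rotor: r = 40.3 / 2 = 20.15 cm
RCF_original = 1.118 × 10⁻⁵ × 20.15 × (20622)² = 1.118 × 10⁻⁵ × 20.15 × 425,266,884 ≈ 95,802.8 × g
Your rotor: r = 110 mm = 11.0 cm
95,802.8 = 1.118 × 10⁻⁵ × 11 × N²
N² = 95,802.8 / (12.298 × 10⁻⁵) = 779,011,221
N ≈ √779,011,221 ≈ 27,910.8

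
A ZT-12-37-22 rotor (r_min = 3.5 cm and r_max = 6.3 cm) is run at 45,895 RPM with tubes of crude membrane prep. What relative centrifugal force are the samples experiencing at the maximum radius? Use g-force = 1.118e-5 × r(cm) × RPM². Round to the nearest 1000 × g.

Use r_max = 6.3 cm.
RCF = 1.118 × 10⁻⁵ × r × N²
RCF = 1.118 × 10⁻⁵ × 6.3 × (45895)² = 1.118 × 10⁻⁵ × 6.3 × 2,106,351,025 ≈ 148,358.7 × g

148000 x g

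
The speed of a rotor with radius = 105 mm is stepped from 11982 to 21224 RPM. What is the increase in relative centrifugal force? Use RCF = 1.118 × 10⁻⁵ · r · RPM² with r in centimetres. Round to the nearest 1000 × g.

≈ 36000 × g

r = 105 mm = 10.5 cm
RCF₁ = 1.118 × 10⁻⁵ × 10.5 × (11982)² = 1.118 × 10⁻⁵ × 10.5 × 143,568,324 ≈ 16,853.5 × g
RCF₂ = 1.118 × 10⁻⁵ × 10.5 × (21224)² = 1.118 × 10⁻⁵ × 10.5 × 450,458,176 ≈ 52,879.3 × g
Increase = 52,879.3 − 16,853.5 = 36,025.8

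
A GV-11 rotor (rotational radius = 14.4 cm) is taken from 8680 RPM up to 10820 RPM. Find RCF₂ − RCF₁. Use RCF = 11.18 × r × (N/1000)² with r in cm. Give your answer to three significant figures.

≈ 6720 ×g

RCF₁ = 11.18 × 14.4 × (8.68)² = 11.18 × 14.4 × 75.3424 ≈ 12,129.5 × g
RCF₂ = 11.18 × 14.4 × (10.82)² = 11.18 × 14.4 × 117.0724 ≈ 18,847.7 × g
Increase = 18,847.7 − 12,129.5 = 6,718.2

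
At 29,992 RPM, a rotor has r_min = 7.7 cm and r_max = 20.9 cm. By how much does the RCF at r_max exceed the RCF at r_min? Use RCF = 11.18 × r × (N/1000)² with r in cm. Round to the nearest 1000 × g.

RCF_max = 11.18 × 20.9 × (29.992)² = 11.18 × 20.9 × 899.520064 ≈ 210,183.7 × g
RCF_min = 11.18 × 7.7 × (29.992)² = 11.18 × 7.7 × 899.520064 ≈ 77,436.1 × g
ΔRCF = 210,183.7 − 77,436.1 = 132,747.6

ΔRCF ≈ 133000 × g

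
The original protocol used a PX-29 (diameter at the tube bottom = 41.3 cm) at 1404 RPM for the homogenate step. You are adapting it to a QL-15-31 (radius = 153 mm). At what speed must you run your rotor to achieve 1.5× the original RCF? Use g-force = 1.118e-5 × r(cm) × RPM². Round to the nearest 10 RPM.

2000 RPM

Original rotor: r = 41.3 / 2 = 20.65 cm
RCF_original = 1.118 × 10⁻⁵ × 20.65 × (1404)² = 1.118 × 10⁻⁵ × 20.65 × 1,971,216 ≈ 455.1 × g
Target RCF = 1.5 × 455.1 ≈ 682.7 × g
Your rotor: r = 153 mm = 15.3 cm
682.7 = 1.118 × 10⁻⁵ × 15.3 × N²
N² = 682.7 / (17.1054 × 10⁻⁵) = 3,991,137
N ≈ √3,991,137 ≈ 1,997.8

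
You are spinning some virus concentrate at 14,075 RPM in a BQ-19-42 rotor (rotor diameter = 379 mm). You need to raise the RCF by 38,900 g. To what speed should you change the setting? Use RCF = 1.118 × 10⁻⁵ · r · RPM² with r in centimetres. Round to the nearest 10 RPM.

≈ 19540 RPM

r = 379 mm / 2 = 189.5 mm = 18.95 cm
Current RCF = 1.118 × 10⁻⁵ × 18.95 × (14075)² = 1.118 × 10⁻⁵ × 18.95 × 198,105,625 ≈ 41,970.9 × g
Target RCF = 41,970.9 + 38,900 = 80,870.9 × g
N² = 80,870.9 / (21.1861 × 10⁻⁵) = 381,716,786
N ≈ √381,716,786 ≈ 19,537.6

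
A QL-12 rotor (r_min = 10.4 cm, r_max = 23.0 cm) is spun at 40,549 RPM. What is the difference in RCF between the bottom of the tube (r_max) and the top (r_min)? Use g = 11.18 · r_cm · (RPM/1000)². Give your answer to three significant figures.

RCF_max = 11.18 × 23 × (40.549)² = 11.18 × 23 × 1,644.221401 ≈ 422,795.1 × g
RCF_min = 11.18 × 10.4 × (40.549)² = 11.18 × 10.4 × 1,644.221401 ≈ 191,176.9 × g
ΔRCF = 422,795.1 − 191,176.9 = 231,618.2

ΔRCF ≈ 232000 x g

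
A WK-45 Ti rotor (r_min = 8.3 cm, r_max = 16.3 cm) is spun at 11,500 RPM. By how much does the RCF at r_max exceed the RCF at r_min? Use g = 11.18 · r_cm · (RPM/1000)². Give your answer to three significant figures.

ΔRCF ≈ 11800 x g

ΔRCF = 11.18 × (r_max − r_min) × (N/1000)² = 11.18 × 8.0 × 132.25 ≈ 11,828.4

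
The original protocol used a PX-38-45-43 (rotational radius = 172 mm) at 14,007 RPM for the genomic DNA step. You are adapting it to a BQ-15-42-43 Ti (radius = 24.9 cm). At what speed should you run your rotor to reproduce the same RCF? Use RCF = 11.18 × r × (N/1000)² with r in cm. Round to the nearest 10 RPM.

Original rotor: r = 172 mm = 17.2 cm
RCF_original = 11.18 × 17.2 × (14.007)² = 11.18 × 17.2 × 196.196049 ≈ 37,727.7 × g
37,727.7 = 11.18 × 24.9 × (N/1000)²
(N/1000)² = 37,727.7 / 278.382 = 135.5249
N = 1000 × √135.5249 ≈ 11,641.5

11640 RPM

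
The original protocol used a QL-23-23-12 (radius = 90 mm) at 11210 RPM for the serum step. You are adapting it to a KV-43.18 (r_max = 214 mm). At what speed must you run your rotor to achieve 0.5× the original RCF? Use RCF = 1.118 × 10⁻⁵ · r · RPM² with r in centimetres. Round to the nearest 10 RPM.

5140 RPM

Original rotor: r = 90 mm = 9.0 cm
RCF_original = 1.118 × 10⁻⁵ × 9 × (11210)² = 1.118 × 10⁻⁵ × 9 × 125,664,100 ≈ 12,644.3 × g
Target RCF = 0.5 × 12,644.3 ≈ 6,322.1 × g
Your rotor: r = 214 mm = 21.4 cm
6,322.1 = 1.118 × 10⁻⁵ × 21.4 × N²
N² = 6,322.1 / (23.9252 × 10⁻⁵) = 26,424,440
N ≈ √26,424,440 ≈ 5,140.5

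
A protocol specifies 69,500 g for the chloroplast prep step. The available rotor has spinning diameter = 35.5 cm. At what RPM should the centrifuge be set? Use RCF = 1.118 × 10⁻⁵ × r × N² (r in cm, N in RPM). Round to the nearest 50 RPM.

N ≈ 18700 RPM

r = 35.5 / 2 = 17.75 cm
RCF = 1.118 × 10⁻⁵ × r × N²
69,500 = 1.118 × 10⁻⁵ × 17.75 × N²
N² = 69,500 / (19.8445 × 10⁻⁵) = 350,222,984
N ≈ √350,222,984 ≈ 18,714.2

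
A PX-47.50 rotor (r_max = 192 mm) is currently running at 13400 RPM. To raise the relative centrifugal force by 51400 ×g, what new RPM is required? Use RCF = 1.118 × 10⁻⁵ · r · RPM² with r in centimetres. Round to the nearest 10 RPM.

r = 192 mm = 19.2 cm
Current RCF = 1.118 × 10⁻⁵ × 19.2 × (13400)² = 1.118 × 10⁻⁵ × 19.2 × 179,560,000 ≈ 38,543.6 × g
Target RCF = 38,543.6 + 51,400 = 89,943.6 × g
N² = 89,943.6 / (21.4656 × 10⁻⁵) = 419,012,746
N ≈ √419,012,746 ≈ 20,469.8

20470 RPM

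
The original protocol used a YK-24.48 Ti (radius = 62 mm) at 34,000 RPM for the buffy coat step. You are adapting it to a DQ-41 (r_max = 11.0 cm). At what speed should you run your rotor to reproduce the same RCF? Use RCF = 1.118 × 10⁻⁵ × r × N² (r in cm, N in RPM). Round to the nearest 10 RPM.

Original rotor: r = 62 mm = 6.2 cm
RCF_original = 1.118 × 10⁻⁵ × 6.2 × (34000)² = 1.118 × 10⁻⁵ × 6.2 × 1,156,000,000 ≈ 80,129.3 × g
80,129.3 = 1.118 × 10⁻⁵ × 11 × N²
N² = 80,129.3 / (12.298 × 10⁻⁵) = 651,563,669
N ≈ √651,563,669 ≈ 25,525.7

25530 RPM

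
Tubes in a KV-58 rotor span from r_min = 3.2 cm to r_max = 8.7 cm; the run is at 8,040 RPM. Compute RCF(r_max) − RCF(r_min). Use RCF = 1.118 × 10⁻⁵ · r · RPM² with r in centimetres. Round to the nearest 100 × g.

4000 × g

RCF_max = 1.118 × 10⁻⁵ × 8.7 × (8040)² = 1.118 × 10⁻⁵ × 8.7 × 64,641,600 ≈ 6,287.4 × g
RCF_min = 1.118 × 10⁻⁵ × 3.2 × (8040)² = 1.118 × 10⁻⁵ × 3.2 × 64,641,600 ≈ 2,312.6 × g
ΔRCF = 6,287.4 − 2,312.6 = 3,974.8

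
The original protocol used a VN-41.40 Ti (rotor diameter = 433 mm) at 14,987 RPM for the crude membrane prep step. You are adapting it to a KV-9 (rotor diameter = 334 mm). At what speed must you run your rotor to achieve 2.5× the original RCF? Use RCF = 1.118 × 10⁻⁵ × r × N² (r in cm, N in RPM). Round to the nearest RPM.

≈ 26981 RPM

Original rotor: r = 433 mm / 2 = 216.5 mm = 21.65 cm
RCF_original = 1.118 × 10⁻⁵ × 21.65 × (14987)² = 1.118 × 10⁻⁵ × 21.65 × 224,610,169 ≈ 54,366.2 × g
Target RCF = 2.5 × 54,366.2 ≈ 135,915.5 × g
Your rotor: r = 334 mm / 2 = 167 mm = 16.7 cm
135,915.5 = 1.118 × 10⁻⁵ × 16.7 × N²
N² = 135,915.5 / (18.6706 × 10⁻⁵) = 727,965,357
N ≈ √727,965,357 ≈ 26,980.8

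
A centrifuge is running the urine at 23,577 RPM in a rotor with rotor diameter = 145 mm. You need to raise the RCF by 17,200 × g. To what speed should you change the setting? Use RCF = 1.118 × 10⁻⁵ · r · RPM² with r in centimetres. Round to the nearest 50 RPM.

N₂ ≈ 27700 RPM

r = 145 mm / 2 = 72.5 mm = 7.25 cm
Current RCF = 1.118 × 10⁻⁵ × 7.25 × (23577)² = 1.118 × 10⁻⁵ × 7.25 × 555,874,929 ≈ 45,056.4 × g
Target RCF = 45,056.4 + 17,200 = 62,256.4 × g
N² = 62,256.4 / (8.1055 × 10⁻⁵) = 768,075,998
N ≈ √768,075,998 ≈ 27,714.2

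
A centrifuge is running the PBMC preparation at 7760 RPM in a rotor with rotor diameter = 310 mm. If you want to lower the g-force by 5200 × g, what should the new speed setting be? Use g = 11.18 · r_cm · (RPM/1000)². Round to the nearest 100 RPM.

r = 310 mm / 2 = 155 mm = 15.5 cm
Current RCF = 11.18 × 15.5 × (7.76)² = 11.18 × 15.5 × 60.2176 ≈ 10,435.1 × g
Target RCF = 10,435.1 − 5,200 = 5,235.1 × g
(N/1000)² = 5,235.1 / 173.29 = 30.21005
N = 1000 × √30.21005 ≈ 5,496.4

≈ 5500 RPM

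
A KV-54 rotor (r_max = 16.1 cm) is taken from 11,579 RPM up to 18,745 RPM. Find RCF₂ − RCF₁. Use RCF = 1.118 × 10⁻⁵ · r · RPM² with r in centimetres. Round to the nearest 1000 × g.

39000 x g

RCF₁ = 1.118 × 10⁻⁵ × 16.1 × (11579)² = 1.118 × 10⁻⁵ × 16.1 × 134,073,241 ≈ 24,132.9 × g
RCF₂ = 1.118 × 10⁻⁵ × 16.1 × (18745)² = 1.118 × 10⁻⁵ × 16.1 × 351,375,025 ≈ 63,246.8 × g
Increase = 63,246.8 − 24,132.9 = 39,113.9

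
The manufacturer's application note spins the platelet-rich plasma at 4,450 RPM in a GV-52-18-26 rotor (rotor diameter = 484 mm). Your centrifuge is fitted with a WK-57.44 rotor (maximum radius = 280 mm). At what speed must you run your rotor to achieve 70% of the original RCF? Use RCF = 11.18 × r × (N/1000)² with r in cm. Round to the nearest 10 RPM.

Original rotor: r = 484 mm / 2 = 242 mm = 24.2 cm
RCF_original = 11.18 × 24.2 × (4.45)² = 11.18 × 24.2 × 19.8025 ≈ 5,357.7 × g
Target RCF = 0.7 × 5,357.7 ≈ 3,750.4 × g
Your rotor: r = 280 mm = 28.0 cm
3,750.4 = 11.18 × 28 × (N/1000)²
(N/1000)² = 3,750.4 / 313.04 = 11.98058
N = 1000 × √11.98058 ≈ 3,461.3

≈ 3460 RPM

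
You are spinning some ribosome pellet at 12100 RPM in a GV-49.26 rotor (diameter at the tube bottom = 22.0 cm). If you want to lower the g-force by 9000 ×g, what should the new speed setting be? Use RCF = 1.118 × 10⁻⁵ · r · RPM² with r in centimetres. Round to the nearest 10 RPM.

≈ 8560 RPM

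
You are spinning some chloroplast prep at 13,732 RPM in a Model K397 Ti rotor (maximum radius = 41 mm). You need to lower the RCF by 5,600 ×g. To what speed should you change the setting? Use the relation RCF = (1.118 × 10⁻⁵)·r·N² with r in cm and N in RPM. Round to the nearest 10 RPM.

N₂ ≈ 8150 RPM

r = 41 mm = 4.1 cm
Current RCF = 1.118 × 10⁻⁵ × 4.1 × (13732)² = 1.118 × 10⁻⁵ × 4.1 × 188,567,824 ≈ 8,643.6 × g
Target RCF = 8,643.6 − 5,600 = 3,043.6 × g
N² = 3,043.6 / (4.5838 × 10⁻⁵) = 66,399,058
N ≈ √66,399,058 ≈ 8,148.6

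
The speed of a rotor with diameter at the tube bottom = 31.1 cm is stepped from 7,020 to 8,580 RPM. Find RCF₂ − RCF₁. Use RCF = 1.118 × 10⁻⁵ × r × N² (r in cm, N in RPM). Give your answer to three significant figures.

≈ 4230 × g

r = 31.1 / 2 = 15.55 cm
RCF₁ = 1.118 × 10⁻⁵ × 15.55 × (7020)² = 1.118 × 10⁻⁵ × 15.55 × 49,280,400 ≈ 8,567.3 × g
RCF₂ = 1.118 × 10⁻⁵ × 15.55 × (8580)² = 1.118 × 10⁻⁵ × 15.55 × 73,616,400 ≈ 12,798.1 × g
Increase = 12,798.1 − 8,567.3 = 4,230.8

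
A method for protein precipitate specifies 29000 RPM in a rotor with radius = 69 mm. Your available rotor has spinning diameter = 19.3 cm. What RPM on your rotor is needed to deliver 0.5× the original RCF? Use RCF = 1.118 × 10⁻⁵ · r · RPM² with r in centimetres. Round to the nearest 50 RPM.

17350 RPM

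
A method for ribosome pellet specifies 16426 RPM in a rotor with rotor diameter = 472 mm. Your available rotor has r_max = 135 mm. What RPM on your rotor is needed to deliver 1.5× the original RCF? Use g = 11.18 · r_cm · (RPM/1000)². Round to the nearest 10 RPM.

≈ 26600 RPM

Original rotor: r = 472 mm / 2 = 236 mm = 23.6 cm
RCF_original = 11.18 × 23.6 × (16.426)² = 11.18 × 23.6 × 269.813476 ≈ 71,189.7 × g
Target RCF = 1.5 × 71,189.7 ≈ 106,784.5 × g
Your rotor: r = 135 mm = 13.5 cm
106,784.5 = 11.18 × 13.5 × (N/1000)²
(N/1000)² = 106,784.5 / 150.93 = 707.5101
N = 1000 × √707.5101 ≈ 26,599.1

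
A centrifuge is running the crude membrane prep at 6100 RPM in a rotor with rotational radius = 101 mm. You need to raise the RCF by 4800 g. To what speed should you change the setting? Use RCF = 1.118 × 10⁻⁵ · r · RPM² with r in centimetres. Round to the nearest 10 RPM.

N₂ ≈ 8930 RPM

r = 101 mm = 10.1 cm
Current RCF = 1.118 × 10⁻⁵ × 10.1 × (6100)² = 1.118 × 10⁻⁵ × 10.1 × 37,210,000 ≈ 4,201.7 × g
Target RCF = 4,201.7 + 4,800 = 9,001.7 × g
N² = 9,001.7 / (11.2918 × 10⁻⁵) = 79,718,911
N ≈ √79,718,911 ≈ 8,928.5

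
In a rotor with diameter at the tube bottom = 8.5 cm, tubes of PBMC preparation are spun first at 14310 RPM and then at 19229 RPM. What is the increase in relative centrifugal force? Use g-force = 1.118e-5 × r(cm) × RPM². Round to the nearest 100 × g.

r = 8.5 / 2 = 4.25 cm
RCF₁ = 1.118 × 10⁻⁵ × 4.25 × (14310)² = 1.118 × 10⁻⁵ × 4.25 × 204,776,100 ≈ 9,729.9 × g
RCF₂ = 1.118 × 10⁻⁵ × 4.25 × (19229)² = 1.118 × 10⁻⁵ × 4.25 × 369,754,441 ≈ 17,568.9 × g
Increase = 17,568.9 − 9,729.9 = 7,839

7800 x g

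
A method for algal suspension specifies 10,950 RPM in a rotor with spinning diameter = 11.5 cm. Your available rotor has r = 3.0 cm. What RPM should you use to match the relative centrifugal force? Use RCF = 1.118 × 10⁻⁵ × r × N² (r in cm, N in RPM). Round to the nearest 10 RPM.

≈ 15160 RPM

Original rotor: r = 11.5 / 2 = 5.75 cm
RCF_original = 1.118 × 10⁻⁵ × 5.75 × (10950)² = 1.118 × 10⁻⁵ × 5.75 × 119,902,500 ≈ 7,707.9 × g
7,707.9 = 1.118 × 10⁻⁵ × 3 × N²
N² = 7,707.9 / (3.354 × 10⁻⁵) = 229,812,165
N ≈ √229,812,165 ≈ 15,159.6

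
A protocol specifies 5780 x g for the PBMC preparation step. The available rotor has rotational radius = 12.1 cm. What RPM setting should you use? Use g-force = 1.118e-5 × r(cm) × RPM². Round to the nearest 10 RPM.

5,780 = 1.118 × 10⁻⁵ × 12.1 × N²
N² = 5,780 / (13.5278 × 10⁻⁵) = 42,726,829
N ≈ √42,726,829 ≈ 6,536.6

6540 RPM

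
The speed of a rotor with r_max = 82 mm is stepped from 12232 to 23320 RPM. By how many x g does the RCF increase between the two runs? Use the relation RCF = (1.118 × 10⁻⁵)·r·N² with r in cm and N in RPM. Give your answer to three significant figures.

≈ 36100 x g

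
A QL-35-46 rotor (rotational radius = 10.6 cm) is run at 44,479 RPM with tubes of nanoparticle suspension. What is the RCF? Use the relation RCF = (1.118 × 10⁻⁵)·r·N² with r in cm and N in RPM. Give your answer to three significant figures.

RCF = 1.118 × 10⁻⁵ × 10.6 × (44479)² = 1.118 × 10⁻⁵ × 10.6 × 1,978,381,441 ≈ 234,454 × g

234000 ×g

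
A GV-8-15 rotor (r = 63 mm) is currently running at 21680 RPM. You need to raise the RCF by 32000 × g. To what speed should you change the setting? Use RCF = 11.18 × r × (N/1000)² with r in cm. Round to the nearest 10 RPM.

r = 63 mm = 6.3 cm
Current RCF = 11.18 × 6.3 × (21.68)² = 11.18 × 6.3 × 470.0224 ≈ 33,105.6 × g
Target RCF = 33,105.6 + 32,000 = 65,105.6 × g
(N/1000)² = 65,105.6 / 70.434 = 924.349
N = 1000 × √924.349 ≈ 30,403.1

N₂ ≈ 30400 RPM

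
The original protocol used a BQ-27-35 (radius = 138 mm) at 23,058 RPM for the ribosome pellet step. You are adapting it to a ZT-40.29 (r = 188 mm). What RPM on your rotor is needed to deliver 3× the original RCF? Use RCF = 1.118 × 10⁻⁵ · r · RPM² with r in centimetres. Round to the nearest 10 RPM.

Original rotor: r = 138 mm = 13.8 cm
RCF_original = 1.118 × 10⁻⁵ × 13.8 × (23058)² = 1.118 × 10⁻⁵ × 13.8 × 531,671,364 ≈ 82,028.4 × g
Target RCF = 3 × 82,028.4 ≈ 246,085.2 × g
Your rotor: r = 188 mm = 18.8 cm
246,085.2 = 1.118 × 10⁻⁵ × 18.8 × N²
N² = 246,085.2 / (21.0184 × 10⁻⁵) = 1,170,808,435
N ≈ √1,170,808,435 ≈ 34,217.1

34220 RPM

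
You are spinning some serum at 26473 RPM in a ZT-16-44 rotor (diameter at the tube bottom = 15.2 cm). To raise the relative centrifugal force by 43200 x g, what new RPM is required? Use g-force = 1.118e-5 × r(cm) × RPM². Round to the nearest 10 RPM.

N₂ ≈ 34770 RPM

r = 15.2 / 2 = 7.6 cm
Current RCF = 1.118 × 10⁻⁵ × 7.6 × (26473)² = 1.118 × 10⁻⁵ × 7.6 × 700,819,729 ≈ 59,547.3 × g
Target RCF = 59,547.3 + 43,200 = 102,747.3 × g
N² = 102,747.3 / (8.4968 × 10⁻⁵) = 1,209,247,011
N ≈ √1,209,247,011 ≈ 34,774.2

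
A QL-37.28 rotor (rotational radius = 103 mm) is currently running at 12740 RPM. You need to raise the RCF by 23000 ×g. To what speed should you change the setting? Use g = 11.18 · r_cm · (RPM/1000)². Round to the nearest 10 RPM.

r = 103 mm = 10.3 cm
Current RCF = 11.18 × 10.3 × (12.74)² = 11.18 × 10.3 × 162.3076 ≈ 18,690.4 × g
Target RCF = 18,690.4 + 23,000 = 41,690.4 × g
(N/1000)² = 41,690.4 / 115.154 = 362.0404
N = 1000 × √362.0404 ≈ 19,027.4

≈ 19030 RPM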